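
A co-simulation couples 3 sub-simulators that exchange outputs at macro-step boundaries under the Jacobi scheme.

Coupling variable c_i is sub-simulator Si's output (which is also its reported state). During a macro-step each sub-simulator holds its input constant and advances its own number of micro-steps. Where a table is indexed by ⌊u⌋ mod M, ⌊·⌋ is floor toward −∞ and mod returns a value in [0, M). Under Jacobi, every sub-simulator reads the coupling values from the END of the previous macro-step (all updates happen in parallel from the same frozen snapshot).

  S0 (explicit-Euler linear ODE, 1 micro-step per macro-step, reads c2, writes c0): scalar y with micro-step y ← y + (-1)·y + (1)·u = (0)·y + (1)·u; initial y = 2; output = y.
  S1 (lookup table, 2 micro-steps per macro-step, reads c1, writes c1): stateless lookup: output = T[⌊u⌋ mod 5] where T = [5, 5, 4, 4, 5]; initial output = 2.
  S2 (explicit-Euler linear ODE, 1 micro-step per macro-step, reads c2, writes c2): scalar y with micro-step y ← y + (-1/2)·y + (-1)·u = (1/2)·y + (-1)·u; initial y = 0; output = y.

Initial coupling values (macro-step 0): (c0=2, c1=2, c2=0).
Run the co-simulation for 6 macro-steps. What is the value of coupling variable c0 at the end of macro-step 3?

c0 at macro-step 3 = 0

macro 1: S0 reads c2=0 → after 1×micro: 0; S1 reads c1=2 → after 2×micro: 4; S2 reads c2=0 → after 1×micro: 0 ⇒ (c0=0, c1=4, c2=0)
macro 2: S0 reads c2=0 → after 1×micro: 0; S1 reads c1=4 → after 2×micro: 5; S2 reads c2=0 → after 1×micro: 0 ⇒ (c0=0, c1=5, c2=0)
macro 3: S0 reads c2=0 → after 1×micro: 0; S1 reads c1=5 → after 2×micro: 5; S2 reads c2=0 → after 1×micro: 0 ⇒ (c0=0, c1=5, c2=0)
macro 4: S0 reads c2=0 → after 1×micro: 0; S1 reads c1=5 → after 2×micro: 5; S2 reads c2=0 → after 1×micro: 0 ⇒ (c0=0, c1=5, c2=0)
macro 5: S0 reads c2=0 → after 1×micro: 0; S1 reads c1=5 → after 2×micro: 5; S2 reads c2=0 → after 1×micro: 0 ⇒ (c0=0, c1=5, c2=0)
macro 6: S0 reads c2=0 → after 1×micro: 0; S1 reads c1=5 → after 2×micro: 5; S2 reads c2=0 → after 1×micro: 0 ⇒ (c0=0, c1=5, c2=0)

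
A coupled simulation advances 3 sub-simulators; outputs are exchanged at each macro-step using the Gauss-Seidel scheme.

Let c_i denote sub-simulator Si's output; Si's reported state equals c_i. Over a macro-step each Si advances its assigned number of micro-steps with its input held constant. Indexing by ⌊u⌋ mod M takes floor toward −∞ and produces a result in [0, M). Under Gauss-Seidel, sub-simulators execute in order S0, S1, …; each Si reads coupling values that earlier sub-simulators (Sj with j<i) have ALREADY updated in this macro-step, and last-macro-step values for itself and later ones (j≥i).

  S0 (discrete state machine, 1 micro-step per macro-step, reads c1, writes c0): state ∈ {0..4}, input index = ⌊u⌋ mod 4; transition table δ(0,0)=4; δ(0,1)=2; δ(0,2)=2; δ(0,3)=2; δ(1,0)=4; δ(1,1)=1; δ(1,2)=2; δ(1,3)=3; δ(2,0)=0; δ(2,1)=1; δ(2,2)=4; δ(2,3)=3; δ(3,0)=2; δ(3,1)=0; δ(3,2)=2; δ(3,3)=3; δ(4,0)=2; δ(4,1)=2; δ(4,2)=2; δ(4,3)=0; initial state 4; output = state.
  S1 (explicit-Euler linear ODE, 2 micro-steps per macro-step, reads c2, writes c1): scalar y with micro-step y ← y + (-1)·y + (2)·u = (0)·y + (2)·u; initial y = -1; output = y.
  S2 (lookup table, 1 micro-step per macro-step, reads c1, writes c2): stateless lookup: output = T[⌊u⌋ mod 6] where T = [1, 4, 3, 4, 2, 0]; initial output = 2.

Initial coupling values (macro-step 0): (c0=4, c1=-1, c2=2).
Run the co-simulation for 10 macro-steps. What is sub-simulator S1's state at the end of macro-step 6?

S1 state at macro-step 6 = 4

macro 1: S0 reads c1=-1 → after 1×micro: 0; S1 reads c2=2 → after 2×micro: 4; S2 reads c1=4 → after 1×micro: 2 ⇒ (c0=0, c1=4, c2=2)
macro 2: S0 reads c1=4 → after 1×micro: 4; S1 reads c2=2 → after 2×micro: 4; S2 reads c1=4 → after 1×micro: 2 ⇒ (c0=4, c1=4, c2=2)
macro 3: S0 reads c1=4 → after 1×micro: 2; S1 reads c2=2 → after 2×micro: 4; S2 reads c1=4 → after 1×micro: 2 ⇒ (c0=2, c1=4, c2=2)
macro 4: S0 reads c1=4 → after 1×micro: 0; S1 reads c2=2 → after 2×micro: 4; S2 reads c1=4 → after 1×micro: 2 ⇒ (c0=0, c1=4, c2=2)
macro 5: S0 reads c1=4 → after 1×micro: 4; S1 reads c2=2 → after 2×micro: 4; S2 reads c1=4 → after 1×micro: 2 ⇒ (c0=4, c1=4, c2=2)
macro 6: S0 reads c1=4 → after 1×micro: 2; S1 reads c2=2 → after 2×micro: 4; S2 reads c1=4 → after 1×micro: 2 ⇒ (c0=2, c1=4, c2=2)
macro 7: S0 reads c1=4 → after 1×micro: 0; S1 reads c2=2 → after 2×micro: 4; S2 reads c1=4 → after 1×micro: 2 ⇒ (c0=0, c1=4, c2=2)
macro 8: S0 reads c1=4 → after 1×micro: 4; S1 reads c2=2 → after 2×micro: 4; S2 reads c1=4 → after 1×micro: 2 ⇒ (c0=4, c1=4, c2=2)
macro 9: S0 reads c1=4 → after 1×micro: 2; S1 reads c2=2 → after 2×micro: 4; S2 reads c1=4 → after 1×micro: 2 ⇒ (c0=2, c1=4, c2=2)
macro 10: S0 reads c1=4 → after 1×micro: 0; S1 reads c2=2 → after 2×micro: 4; S2 reads c1=4 → after 1×micro: 2 ⇒ (c0=0, c1=4, c2=2)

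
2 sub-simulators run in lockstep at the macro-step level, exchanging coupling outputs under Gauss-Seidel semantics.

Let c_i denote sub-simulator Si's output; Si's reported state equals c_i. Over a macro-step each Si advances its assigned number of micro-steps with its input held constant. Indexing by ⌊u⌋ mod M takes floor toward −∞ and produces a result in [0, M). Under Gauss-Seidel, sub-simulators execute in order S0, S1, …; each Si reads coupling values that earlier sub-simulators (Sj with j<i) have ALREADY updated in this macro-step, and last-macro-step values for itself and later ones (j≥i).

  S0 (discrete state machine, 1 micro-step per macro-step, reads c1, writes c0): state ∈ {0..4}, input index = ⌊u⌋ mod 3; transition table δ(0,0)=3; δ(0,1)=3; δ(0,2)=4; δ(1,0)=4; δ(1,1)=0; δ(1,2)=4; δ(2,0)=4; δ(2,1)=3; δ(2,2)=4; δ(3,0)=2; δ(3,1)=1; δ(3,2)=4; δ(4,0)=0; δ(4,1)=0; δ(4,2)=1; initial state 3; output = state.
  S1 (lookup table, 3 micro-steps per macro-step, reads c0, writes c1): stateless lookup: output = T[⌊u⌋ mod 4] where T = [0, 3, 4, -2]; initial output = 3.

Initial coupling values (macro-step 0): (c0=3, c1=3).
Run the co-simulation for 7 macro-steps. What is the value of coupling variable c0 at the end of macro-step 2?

c0 at macro-step 2 = 3

macro 1: S0 reads c1=3 → after 1×micro: 2; S1 reads c0=2 → after 3×micro: 4 ⇒ (c0=2, c1=4)
macro 2: S0 reads c1=4 → after 1×micro: 3; S1 reads c0=3 → after 3×micro: -2 ⇒ (c0=3, c1=-2)
macro 3: S0 reads c1=-2 → after 1×micro: 1; S1 reads c0=1 → after 3×micro: 3 ⇒ (c0=1, c1=3)
macro 4: S0 reads c1=3 → after 1×micro: 4; S1 reads c0=4 → after 3×micro: 0 ⇒ (c0=4, c1=0)
macro 5: S0 reads c1=0 → after 1×micro: 0; S1 reads c0=0 → after 3×micro: 0 ⇒ (c0=0, c1=0)
macro 6: S0 reads c1=0 → after 1×micro: 3; S1 reads c0=3 → after 3×micro: -2 ⇒ (c0=3, c1=-2)
macro 7: S0 reads c1=-2 → after 1×micro: 1; S1 reads c0=1 → after 3×micro: 3 ⇒ (c0=1, c1=3)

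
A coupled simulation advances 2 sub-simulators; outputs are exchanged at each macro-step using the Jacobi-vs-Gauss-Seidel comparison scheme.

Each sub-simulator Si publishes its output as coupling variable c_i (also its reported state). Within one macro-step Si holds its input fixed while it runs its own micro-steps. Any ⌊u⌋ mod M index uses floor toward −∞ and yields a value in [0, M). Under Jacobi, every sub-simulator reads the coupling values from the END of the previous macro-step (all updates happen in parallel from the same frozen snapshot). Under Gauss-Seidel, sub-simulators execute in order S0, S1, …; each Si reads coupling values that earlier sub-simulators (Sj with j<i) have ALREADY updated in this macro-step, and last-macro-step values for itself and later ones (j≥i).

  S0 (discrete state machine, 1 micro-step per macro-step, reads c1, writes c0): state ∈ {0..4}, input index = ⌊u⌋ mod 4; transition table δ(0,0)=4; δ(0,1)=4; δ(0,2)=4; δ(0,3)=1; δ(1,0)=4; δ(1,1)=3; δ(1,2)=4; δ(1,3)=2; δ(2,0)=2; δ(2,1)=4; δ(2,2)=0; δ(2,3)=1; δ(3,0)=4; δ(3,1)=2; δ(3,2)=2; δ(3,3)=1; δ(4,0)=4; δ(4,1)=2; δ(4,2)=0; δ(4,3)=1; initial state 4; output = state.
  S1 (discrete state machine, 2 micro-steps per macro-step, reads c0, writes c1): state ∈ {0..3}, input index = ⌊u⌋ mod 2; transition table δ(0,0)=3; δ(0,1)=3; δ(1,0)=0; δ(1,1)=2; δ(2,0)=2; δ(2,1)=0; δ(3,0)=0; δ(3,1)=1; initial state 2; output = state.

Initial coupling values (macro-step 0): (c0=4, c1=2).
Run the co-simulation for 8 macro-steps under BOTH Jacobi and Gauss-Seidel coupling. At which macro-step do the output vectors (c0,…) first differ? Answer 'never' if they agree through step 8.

[Jacobi] macro 1: S0 reads c1=2 → after 1×micro: 0; S1 reads c0=4 → after 2×micro: 2 ⇒ (c0=0, c1=2)
[Jacobi] macro 2: S0 reads c1=2 → after 1×micro: 4; S1 reads c0=0 → after 2×micro: 2 ⇒ (c0=4, c1=2)
[Jacobi] macro 3: S0 reads c1=2 → after 1×micro: 0; S1 reads c0=4 → after 2×micro: 2 ⇒ (c0=0, c1=2)
[Jacobi] macro 4: S0 reads c1=2 → after 1×micro: 4; S1 reads c0=0 → after 2×micro: 2 ⇒ (c0=4, c1=2)
[Jacobi] macro 5: S0 reads c1=2 → after 1×micro: 0; S1 reads c0=4 → after 2×micro: 2 ⇒ (c0=0, c1=2)
[Jacobi] macro 6: S0 reads c1=2 → after 1×micro: 4; S1 reads c0=0 → after 2×micro: 2 ⇒ (c0=4, c1=2)
[Jacobi] macro 7: S0 reads c1=2 → after 1×micro: 0; S1 reads c0=4 → after 2×micro: 2 ⇒ (c0=0, c1=2)
[Jacobi] macro 8: S0 reads c1=2 → after 1×micro: 4; S1 reads c0=0 → after 2×micro: 2 ⇒ (c0=4, c1=2)
[Gauss-Seidel] macro 1: S0 reads c1=2 → after 1×micro: 0; S1 reads c0=0 → after 2×micro: 2 ⇒ (c0=0, c1=2)
[Gauss-Seidel] macro 2: S0 reads c1=2 → after 1×micro: 4; S1 reads c0=4 → after 2×micro: 2 ⇒ (c0=4, c1=2)
[Gauss-Seidel] macro 3: S0 reads c1=2 → after 1×micro: 0; S1 reads c0=0 → after 2×micro: 2 ⇒ (c0=0, c1=2)
[Gauss-Seidel] macro 4: S0 reads c1=2 → after 1×micro: 4; S1 reads c0=4 → after 2×micro: 2 ⇒ (c0=4, c1=2)
[Gauss-Seidel] macro 5: S0 reads c1=2 → after 1×micro: 0; S1 reads c0=0 → after 2×micro: 2 ⇒ (c0=0, c1=2)
[Gauss-Seidel] macro 6: S0 reads c1=2 → after 1×micro: 4; S1 reads c0=4 → after 2×micro: 2 ⇒ (c0=4, c1=2)
[Gauss-Seidel] macro 7: S0 reads c1=2 → after 1×micro: 0; S1 reads c0=0 → after 2×micro: 2 ⇒ (c0=0, c1=2)
[Gauss-Seidel] macro 8: S0 reads c1=2 → after 1×micro: 4; S1 reads c0=4 → after 2×micro: 2 ⇒ (c0=4, c1=2)

first divergence at macro-step: never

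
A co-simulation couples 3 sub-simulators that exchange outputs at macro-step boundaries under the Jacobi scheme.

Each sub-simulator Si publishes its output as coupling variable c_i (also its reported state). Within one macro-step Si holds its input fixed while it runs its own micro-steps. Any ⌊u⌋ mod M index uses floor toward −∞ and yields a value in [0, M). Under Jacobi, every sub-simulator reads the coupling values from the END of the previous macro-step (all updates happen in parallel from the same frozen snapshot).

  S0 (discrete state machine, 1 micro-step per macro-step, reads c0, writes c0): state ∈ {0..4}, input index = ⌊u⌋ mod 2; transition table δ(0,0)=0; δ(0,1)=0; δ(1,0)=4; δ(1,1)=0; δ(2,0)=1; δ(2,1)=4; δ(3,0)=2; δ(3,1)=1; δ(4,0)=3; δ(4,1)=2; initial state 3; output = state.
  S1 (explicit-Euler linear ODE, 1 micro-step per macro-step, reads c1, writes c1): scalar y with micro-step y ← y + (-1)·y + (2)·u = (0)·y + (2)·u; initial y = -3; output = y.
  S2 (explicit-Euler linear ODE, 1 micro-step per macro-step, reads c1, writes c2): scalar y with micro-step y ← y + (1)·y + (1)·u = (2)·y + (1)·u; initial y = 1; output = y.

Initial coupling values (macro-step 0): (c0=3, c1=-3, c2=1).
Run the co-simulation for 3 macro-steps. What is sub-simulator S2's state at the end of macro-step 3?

S2 state at macro-step 3 = -28

macro 1: S0 reads c0=3 → after 1×micro: 1; S1 reads c1=-3 → after 1×micro: -6; S2 reads c1=-3 → after 1×micro: -1 ⇒ (c0=1, c1=-6, c2=-1)
macro 2: S0 reads c0=1 → after 1×micro: 0; S1 reads c1=-6 → after 1×micro: -12; S2 reads c1=-6 → after 1×micro: -8 ⇒ (c0=0, c1=-12, c2=-8)
macro 3: S0 reads c0=0 → after 1×micro: 0; S1 reads c1=-12 → after 1×micro: -24; S2 reads c1=-12 → after 1×micro: -28 ⇒ (c0=0, c1=-24, c2=-28)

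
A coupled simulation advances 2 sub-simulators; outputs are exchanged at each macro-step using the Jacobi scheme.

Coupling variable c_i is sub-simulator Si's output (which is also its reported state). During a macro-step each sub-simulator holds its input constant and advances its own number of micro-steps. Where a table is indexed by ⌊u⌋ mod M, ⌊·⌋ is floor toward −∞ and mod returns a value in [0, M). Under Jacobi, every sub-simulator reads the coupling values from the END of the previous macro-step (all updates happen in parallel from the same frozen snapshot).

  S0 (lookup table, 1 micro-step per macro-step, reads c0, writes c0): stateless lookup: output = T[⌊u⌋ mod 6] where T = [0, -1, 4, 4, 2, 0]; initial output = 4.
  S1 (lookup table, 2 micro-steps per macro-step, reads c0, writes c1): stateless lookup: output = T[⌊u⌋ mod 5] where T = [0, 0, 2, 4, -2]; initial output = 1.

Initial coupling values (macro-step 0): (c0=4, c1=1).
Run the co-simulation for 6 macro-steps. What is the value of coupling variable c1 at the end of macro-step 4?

c1 at macro-step 4 = 2

macro 1: S0 reads c0=4 → after 1×micro: 2; S1 reads c0=4 → after 2×micro: -2 ⇒ (c0=2, c1=-2)
macro 2: S0 reads c0=2 → after 1×micro: 4; S1 reads c0=2 → after 2×micro: 2 ⇒ (c0=4, c1=2)
macro 3: S0 reads c0=4 → after 1×micro: 2; S1 reads c0=4 → after 2×micro: -2 ⇒ (c0=2, c1=-2)
macro 4: S0 reads c0=2 → after 1×micro: 4; S1 reads c0=2 → after 2×micro: 2 ⇒ (c0=4, c1=2)
macro 5: S0 reads c0=4 → after 1×micro: 2; S1 reads c0=4 → after 2×micro: -2 ⇒ (c0=2, c1=-2)
macro 6: S0 reads c0=2 → after 1×micro: 4; S1 reads c0=2 → after 2×micro: 2 ⇒ (c0=4, c1=2)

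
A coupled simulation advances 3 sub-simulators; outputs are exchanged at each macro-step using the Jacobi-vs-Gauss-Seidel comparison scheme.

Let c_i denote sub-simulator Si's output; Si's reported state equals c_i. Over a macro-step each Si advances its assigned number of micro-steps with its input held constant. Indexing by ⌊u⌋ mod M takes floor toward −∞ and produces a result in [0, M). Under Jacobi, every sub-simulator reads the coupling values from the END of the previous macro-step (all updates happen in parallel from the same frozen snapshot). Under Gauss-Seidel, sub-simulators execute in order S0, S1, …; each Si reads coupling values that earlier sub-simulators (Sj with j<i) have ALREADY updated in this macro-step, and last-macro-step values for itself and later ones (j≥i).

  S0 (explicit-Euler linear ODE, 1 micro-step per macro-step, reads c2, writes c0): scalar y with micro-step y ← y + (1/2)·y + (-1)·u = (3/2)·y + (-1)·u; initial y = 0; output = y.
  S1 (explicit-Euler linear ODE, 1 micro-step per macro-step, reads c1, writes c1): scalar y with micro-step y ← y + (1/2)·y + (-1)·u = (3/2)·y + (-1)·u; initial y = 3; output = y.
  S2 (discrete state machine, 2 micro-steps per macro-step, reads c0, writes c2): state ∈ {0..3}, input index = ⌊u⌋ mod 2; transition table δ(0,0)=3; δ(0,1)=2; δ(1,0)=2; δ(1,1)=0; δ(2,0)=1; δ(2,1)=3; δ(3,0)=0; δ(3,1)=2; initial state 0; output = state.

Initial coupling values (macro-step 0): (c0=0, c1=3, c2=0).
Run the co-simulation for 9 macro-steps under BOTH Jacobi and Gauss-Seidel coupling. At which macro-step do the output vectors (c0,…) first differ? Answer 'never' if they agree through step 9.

first divergence at macro-step: never

[Jacobi] macro 1: S0 reads c2=0 → after 1×micro: 0; S1 reads c1=3 → after 1×micro: 3/2; S2 reads c0=0 → after 2×micro: 0 ⇒ (c0=0, c1=3/2, c2=0)
[Jacobi] macro 2: S0 reads c2=0 → after 1×micro: 0; S1 reads c1=3/2 → after 1×micro: 3/4; S2 reads c0=0 → after 2×micro: 0 ⇒ (c0=0, c1=3/4, c2=0)
[Jacobi] macro 3: S0 reads c2=0 → after 1×micro: 0; S1 reads c1=3/4 → after 1×micro: 3/8; S2 reads c0=0 → after 2×micro: 0 ⇒ (c0=0, c1=3/8, c2=0)
[Jacobi] macro 4: S0 reads c2=0 → after 1×micro: 0; S1 reads c1=3/8 → after 1×micro: 3/16; S2 reads c0=0 → after 2×micro: 0 ⇒ (c0=0, c1=3/16, c2=0)
[Jacobi] macro 5: S0 reads c2=0 → after 1×micro: 0; S1 reads c1=3/16 → after 1×micro: 3/32; S2 reads c0=0 → after 2×micro: 0 ⇒ (c0=0, c1=3/32, c2=0)
[Jacobi] macro 6: S0 reads c2=0 → after 1×micro: 0; S1 reads c1=3/32 → after 1×micro: 3/64; S2 reads c0=0 → after 2×micro: 0 ⇒ (c0=0, c1=3/64, c2=0)
[Jacobi] macro 7: S0 reads c2=0 → after 1×micro: 0; S1 reads c1=3/64 → after 1×micro: 3/128; S2 reads c0=0 → after 2×micro: 0 ⇒ (c0=0, c1=3/128, c2=0)
[Jacobi] macro 8: S0 reads c2=0 → after 1×micro: 0; S1 reads c1=3/128 → after 1×micro: 3/256; S2 reads c0=0 → after 2×micro: 0 ⇒ (c0=0, c1=3/256, c2=0)
[Jacobi] macro 9: S0 reads c2=0 → after 1×micro: 0; S1 reads c1=3/256 → after 1×micro: 3/512; S2 reads c0=0 → after 2×micro: 0 ⇒ (c0=0, c1=3/512, c2=0)
[Gauss-Seidel] macro 1: S0 reads c2=0 → after 1×micro: 0; S1 reads c1=3 → after 1×micro: 3/2; S2 reads c0=0 → after 2×micro: 0 ⇒ (c0=0, c1=3/2, c2=0)
[Gauss-Seidel] macro 2: S0 reads c2=0 → after 1×micro: 0; S1 reads c1=3/2 → after 1×micro: 3/4; S2 reads c0=0 → after 2×micro: 0 ⇒ (c0=0, c1=3/4, c2=0)
[Gauss-Seidel] macro 3: S0 reads c2=0 → after 1×micro: 0; S1 reads c1=3/4 → after 1×micro: 3/8; S2 reads c0=0 → after 2×micro: 0 ⇒ (c0=0, c1=3/8, c2=0)
[Gauss-Seidel] macro 4: S0 reads c2=0 → after 1×micro: 0; S1 reads c1=3/8 → after 1×micro: 3/16; S2 reads c0=0 → after 2×micro: 0 ⇒ (c0=0, c1=3/16, c2=0)
[Gauss-Seidel] macro 5: S0 reads c2=0 → after 1×micro: 0; S1 reads c1=3/16 → after 1×micro: 3/32; S2 reads c0=0 → after 2×micro: 0 ⇒ (c0=0, c1=3/32, c2=0)
[Gauss-Seidel] macro 6: S0 reads c2=0 → after 1×micro: 0; S1 reads c1=3/32 → after 1×micro: 3/64; S2 reads c0=0 → after 2×micro: 0 ⇒ (c0=0, c1=3/64, c2=0)
[Gauss-Seidel] macro 7: S0 reads c2=0 → after 1×micro: 0; S1 reads c1=3/64 → after 1×micro: 3/128; S2 reads c0=0 → after 2×micro: 0 ⇒ (c0=0, c1=3/128, c2=0)
[Gauss-Seidel] macro 8: S0 reads c2=0 → after 1×micro: 0; S1 reads c1=3/128 → after 1×micro: 3/256; S2 reads c0=0 → after 2×micro: 0 ⇒ (c0=0, c1=3/256, c2=0)
[Gauss-Seidel] macro 9: S0 reads c2=0 → after 1×micro: 0; S1 reads c1=3/256 → after 1×micro: 3/512; S2 reads c0=0 → after 2×micro: 0 ⇒ (c0=0, c1=3/512, c2=0)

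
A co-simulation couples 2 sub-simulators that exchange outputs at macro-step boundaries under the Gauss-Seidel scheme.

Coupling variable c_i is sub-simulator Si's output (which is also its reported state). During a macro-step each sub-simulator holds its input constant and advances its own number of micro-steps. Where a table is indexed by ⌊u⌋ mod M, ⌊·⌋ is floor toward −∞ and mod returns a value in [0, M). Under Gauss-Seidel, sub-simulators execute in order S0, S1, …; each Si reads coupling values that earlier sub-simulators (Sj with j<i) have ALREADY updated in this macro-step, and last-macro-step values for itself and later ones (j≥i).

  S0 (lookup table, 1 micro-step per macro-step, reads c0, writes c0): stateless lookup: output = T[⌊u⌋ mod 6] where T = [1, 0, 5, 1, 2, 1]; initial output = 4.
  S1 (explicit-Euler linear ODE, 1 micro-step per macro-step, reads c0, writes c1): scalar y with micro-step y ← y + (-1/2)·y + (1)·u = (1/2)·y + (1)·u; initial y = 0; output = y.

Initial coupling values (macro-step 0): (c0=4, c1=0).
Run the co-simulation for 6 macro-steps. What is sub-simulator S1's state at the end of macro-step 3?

macro 1: S0 reads c0=4 → after 1×micro: 2; S1 reads c0=2 → after 1×micro: 2 ⇒ (c0=2, c1=2)
macro 2: S0 reads c0=2 → after 1×micro: 5; S1 reads c0=5 → after 1×micro: 6 ⇒ (c0=5, c1=6)
macro 3: S0 reads c0=5 → after 1×micro: 1; S1 reads c0=1 → after 1×micro: 4 ⇒ (c0=1, c1=4)
macro 4: S0 reads c0=1 → after 1×micro: 0; S1 reads c0=0 → after 1×micro: 2 ⇒ (c0=0, c1=2)
macro 5: S0 reads c0=0 → after 1×micro: 1; S1 reads c0=1 → after 1×micro: 2 ⇒ (c0=1, c1=2)
macro 6: S0 reads c0=1 → after 1×micro: 0; S1 reads c0=0 → after 1×micro: 1 ⇒ (c0=0, c1=1)

S1 state at macro-step 3 = 4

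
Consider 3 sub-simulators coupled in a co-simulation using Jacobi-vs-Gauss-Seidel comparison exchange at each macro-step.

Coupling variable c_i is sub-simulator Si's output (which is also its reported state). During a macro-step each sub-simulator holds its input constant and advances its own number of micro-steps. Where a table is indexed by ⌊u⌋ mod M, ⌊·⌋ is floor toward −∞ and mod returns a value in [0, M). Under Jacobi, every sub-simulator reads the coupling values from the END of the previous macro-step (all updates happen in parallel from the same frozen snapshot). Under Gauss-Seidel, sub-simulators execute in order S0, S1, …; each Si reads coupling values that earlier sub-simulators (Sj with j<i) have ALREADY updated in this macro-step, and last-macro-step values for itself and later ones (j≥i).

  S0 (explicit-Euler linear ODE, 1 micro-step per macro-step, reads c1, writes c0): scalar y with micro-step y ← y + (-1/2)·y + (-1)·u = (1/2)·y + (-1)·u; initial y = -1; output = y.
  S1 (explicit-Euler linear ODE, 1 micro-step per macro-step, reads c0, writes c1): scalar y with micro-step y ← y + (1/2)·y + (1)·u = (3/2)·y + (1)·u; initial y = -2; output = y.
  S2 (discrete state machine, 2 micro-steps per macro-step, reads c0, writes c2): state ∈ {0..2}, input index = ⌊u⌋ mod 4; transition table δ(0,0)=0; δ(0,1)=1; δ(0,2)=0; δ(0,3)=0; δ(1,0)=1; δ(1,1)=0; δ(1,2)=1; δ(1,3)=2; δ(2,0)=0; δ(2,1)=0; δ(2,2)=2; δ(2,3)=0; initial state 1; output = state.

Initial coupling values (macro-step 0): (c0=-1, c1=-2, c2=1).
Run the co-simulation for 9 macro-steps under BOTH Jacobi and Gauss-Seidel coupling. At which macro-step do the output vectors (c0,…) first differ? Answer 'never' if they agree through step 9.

first divergence at macro-step: 1

[Jacobi] macro 1: S0 reads c1=-2 → after 1×micro: 3/2; S1 reads c0=-1 → after 1×micro: -4; S2 reads c0=-1 → after 2×micro: 0 ⇒ (c0=3/2, c1=-4, c2=0)
[Jacobi] macro 2: S0 reads c1=-4 → after 1×micro: 19/4; S1 reads c0=3/2 → after 1×micro: -9/2; S2 reads c0=3/2 → after 2×micro: 0 ⇒ (c0=19/4, c1=-9/2, c2=0)
[Jacobi] macro 3: S0 reads c1=-9/2 → after 1×micro: 55/8; S1 reads c0=19/4 → after 1×micro: -2; S2 reads c0=19/4 → after 2×micro: 0 ⇒ (c0=55/8, c1=-2, c2=0)
[Jacobi] macro 4: S0 reads c1=-2 → after 1×micro: 87/16; S1 reads c0=55/8 → after 1×micro: 31/8; S2 reads c0=55/8 → after 2×micro: 0 ⇒ (c0=87/16, c1=31/8, c2=0)
[Jacobi] macro 5: S0 reads c1=31/8 → after 1×micro: -37/32; S1 reads c0=87/16 → after 1×micro: 45/4; S2 reads c0=87/16 → after 2×micro: 0 ⇒ (c0=-37/32, c1=45/4, c2=0)
[Jacobi] macro 6: S0 reads c1=45/4 → after 1×micro: -757/64; S1 reads c0=-37/32 → after 1×micro: 503/32; S2 reads c0=-37/32 → after 2×micro: 0 ⇒ (c0=-757/64, c1=503/32, c2=0)
[Jacobi] macro 7: S0 reads c1=503/32 → after 1×micro: -2769/128; S1 reads c0=-757/64 → after 1×micro: 47/4; S2 reads c0=-757/64 → after 2×micro: 0 ⇒ (c0=-2769/128, c1=47/4, c2=0)
[Jacobi] macro 8: S0 reads c1=47/4 → after 1×micro: -5777/256; S1 reads c0=-2769/128 → after 1×micro: -513/128; S2 reads c0=-2769/128 → after 2×micro: 0 ⇒ (c0=-5777/256, c1=-513/128, c2=0)
[Jacobi] macro 9: S0 reads c1=-513/128 → after 1×micro: -3725/512; S1 reads c0=-5777/256 → after 1×micro: -1829/64; S2 reads c0=-5777/256 → after 2×micro: 0 ⇒ (c0=-3725/512, c1=-1829/64, c2=0)
[Gauss-Seidel] macro 1: S0 reads c1=-2 → after 1×micro: 3/2; S1 reads c0=3/2 → after 1×micro: -3/2; S2 reads c0=3/2 → after 2×micro: 1 ⇒ (c0=3/2, c1=-3/2, c2=1)
[Gauss-Seidel] macro 2: S0 reads c1=-3/2 → after 1×micro: 9/4; S1 reads c0=9/4 → after 1×micro: 0; S2 reads c0=9/4 → after 2×micro: 1 ⇒ (c0=9/4, c1=0, c2=1)
[Gauss-Seidel] macro 3: S0 reads c1=0 → after 1×micro: 9/8; S1 reads c0=9/8 → after 1×micro: 9/8; S2 reads c0=9/8 → after 2×micro: 1 ⇒ (c0=9/8, c1=9/8, c2=1)
[Gauss-Seidel] macro 4: S0 reads c1=9/8 → after 1×micro: -9/16; S1 reads c0=-9/16 → after 1×micro: 9/8; S2 reads c0=-9/16 → after 2×micro: 0 ⇒ (c0=-9/16, c1=9/8, c2=0)
[Gauss-Seidel] macro 5: S0 reads c1=9/8 → after 1×micro: -45/32; S1 reads c0=-45/32 → after 1×micro: 9/32; S2 reads c0=-45/32 → after 2×micro: 0 ⇒ (c0=-45/32, c1=9/32, c2=0)
[Gauss-Seidel] macro 6: S0 reads c1=9/32 → after 1×micro: -63/64; S1 reads c0=-63/64 → after 1×micro: -9/16; S2 reads c0=-63/64 → after 2×micro: 0 ⇒ (c0=-63/64, c1=-9/16, c2=0)
[Gauss-Seidel] macro 7: S0 reads c1=-9/16 → after 1×micro: 9/128; S1 reads c0=9/128 → after 1×micro: -99/128; S2 reads c0=9/128 → after 2×micro: 0 ⇒ (c0=9/128, c1=-99/128, c2=0)
[Gauss-Seidel] macro 8: S0 reads c1=-99/128 → after 1×micro: 207/256; S1 reads c0=207/256 → after 1×micro: -45/128; S2 reads c0=207/256 → after 2×micro: 0 ⇒ (c0=207/256, c1=-45/128, c2=0)
[Gauss-Seidel] macro 9: S0 reads c1=-45/128 → after 1×micro: 387/512; S1 reads c0=387/512 → after 1×micro: 117/512; S2 reads c0=387/512 → after 2×micro: 0 ⇒ (c0=387/512, c1=117/512, c2=0)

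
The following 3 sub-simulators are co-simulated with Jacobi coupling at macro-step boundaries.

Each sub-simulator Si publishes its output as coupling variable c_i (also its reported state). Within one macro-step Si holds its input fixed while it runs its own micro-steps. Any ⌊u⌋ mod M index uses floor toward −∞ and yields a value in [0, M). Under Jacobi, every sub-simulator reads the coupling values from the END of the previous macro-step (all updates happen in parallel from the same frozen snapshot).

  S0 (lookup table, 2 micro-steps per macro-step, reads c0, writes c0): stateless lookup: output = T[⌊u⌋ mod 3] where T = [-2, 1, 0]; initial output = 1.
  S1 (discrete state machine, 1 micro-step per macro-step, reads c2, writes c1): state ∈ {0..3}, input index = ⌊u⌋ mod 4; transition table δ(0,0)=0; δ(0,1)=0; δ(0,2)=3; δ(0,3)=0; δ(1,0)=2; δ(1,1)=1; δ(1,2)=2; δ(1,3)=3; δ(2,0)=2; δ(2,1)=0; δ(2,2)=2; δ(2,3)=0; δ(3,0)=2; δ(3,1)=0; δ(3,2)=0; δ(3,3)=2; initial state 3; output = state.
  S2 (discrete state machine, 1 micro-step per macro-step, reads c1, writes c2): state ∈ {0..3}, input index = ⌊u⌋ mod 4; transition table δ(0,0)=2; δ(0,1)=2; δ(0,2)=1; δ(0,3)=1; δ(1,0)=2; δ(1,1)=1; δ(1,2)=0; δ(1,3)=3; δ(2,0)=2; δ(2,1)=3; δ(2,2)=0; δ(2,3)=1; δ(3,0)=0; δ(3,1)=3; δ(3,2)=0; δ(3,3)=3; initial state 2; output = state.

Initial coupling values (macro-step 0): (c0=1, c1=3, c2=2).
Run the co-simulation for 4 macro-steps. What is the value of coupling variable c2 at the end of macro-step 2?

macro 1: S0 reads c0=1 → after 2×micro: 1; S1 reads c2=2 → after 1×micro: 0; S2 reads c1=3 → after 1×micro: 1 ⇒ (c0=1, c1=0, c2=1)
macro 2: S0 reads c0=1 → after 2×micro: 1; S1 reads c2=1 → after 1×micro: 0; S2 reads c1=0 → after 1×micro: 2 ⇒ (c0=1, c1=0, c2=2)
macro 3: S0 reads c0=1 → after 2×micro: 1; S1 reads c2=2 → after 1×micro: 3; S2 reads c1=0 → after 1×micro: 2 ⇒ (c0=1, c1=3, c2=2)
macro 4: S0 reads c0=1 → after 2×micro: 1; S1 reads c2=2 → after 1×micro: 0; S2 reads c1=3 → after 1×micro: 1 ⇒ (c0=1, c1=0, c2=1)

c2 at macro-step 2 = 2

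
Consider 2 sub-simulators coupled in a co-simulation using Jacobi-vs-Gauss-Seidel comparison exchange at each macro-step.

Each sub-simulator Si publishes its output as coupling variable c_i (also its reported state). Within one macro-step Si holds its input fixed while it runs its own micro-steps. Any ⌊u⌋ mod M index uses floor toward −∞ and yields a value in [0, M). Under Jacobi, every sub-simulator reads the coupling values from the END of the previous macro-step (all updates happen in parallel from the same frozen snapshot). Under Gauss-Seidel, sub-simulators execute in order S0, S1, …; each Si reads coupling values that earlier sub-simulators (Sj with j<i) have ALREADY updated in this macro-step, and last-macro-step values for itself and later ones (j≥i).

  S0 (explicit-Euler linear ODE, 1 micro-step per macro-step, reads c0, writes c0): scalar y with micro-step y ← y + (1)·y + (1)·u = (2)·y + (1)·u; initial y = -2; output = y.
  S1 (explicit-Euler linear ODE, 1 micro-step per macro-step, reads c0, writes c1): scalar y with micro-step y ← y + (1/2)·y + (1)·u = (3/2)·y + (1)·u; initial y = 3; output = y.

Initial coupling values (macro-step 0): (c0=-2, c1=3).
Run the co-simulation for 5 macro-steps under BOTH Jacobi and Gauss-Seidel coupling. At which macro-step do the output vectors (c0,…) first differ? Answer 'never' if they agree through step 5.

[Jacobi] macro 1: S0 reads c0=-2 → after 1×micro: -6; S1 reads c0=-2 → after 1×micro: 5/2 ⇒ (c0=-6, c1=5/2)
[Jacobi] macro 2: S0 reads c0=-6 → after 1×micro: -18; S1 reads c0=-6 → after 1×micro: -9/4 ⇒ (c0=-18, c1=-9/4)
[Jacobi] macro 3: S0 reads c0=-18 → after 1×micro: -54; S1 reads c0=-18 → after 1×micro: -171/8 ⇒ (c0=-54, c1=-171/8)
[Jacobi] macro 4: S0 reads c0=-54 → after 1×micro: -162; S1 reads c0=-54 → after 1×micro: -1377/16 ⇒ (c0=-162, c1=-1377/16)
[Jacobi] macro 5: S0 reads c0=-162 → after 1×micro: -486; S1 reads c0=-162 → after 1×micro: -9315/32 ⇒ (c0=-486, c1=-9315/32)
[Gauss-Seidel] macro 1: S0 reads c0=-2 → after 1×micro: -6; S1 reads c0=-6 → after 1×micro: -3/2 ⇒ (c0=-6, c1=-3/2)
[Gauss-Seidel] macro 2: S0 reads c0=-6 → after 1×micro: -18; S1 reads c0=-18 → after 1×micro: -81/4 ⇒ (c0=-18, c1=-81/4)
[Gauss-Seidel] macro 3: S0 reads c0=-18 → after 1×micro: -54; S1 reads c0=-54 → after 1×micro: -675/8 ⇒ (c0=-54, c1=-675/8)
[Gauss-Seidel] macro 4: S0 reads c0=-54 → after 1×micro: -162; S1 reads c0=-162 → after 1×micro: -4617/16 ⇒ (c0=-162, c1=-4617/16)
[Gauss-Seidel] macro 5: S0 reads c0=-162 → after 1×micro: -486; S1 reads c0=-486 → after 1×micro: -29403/32 ⇒ (c0=-486, c1=-29403/32)

first divergence at macro-step: 1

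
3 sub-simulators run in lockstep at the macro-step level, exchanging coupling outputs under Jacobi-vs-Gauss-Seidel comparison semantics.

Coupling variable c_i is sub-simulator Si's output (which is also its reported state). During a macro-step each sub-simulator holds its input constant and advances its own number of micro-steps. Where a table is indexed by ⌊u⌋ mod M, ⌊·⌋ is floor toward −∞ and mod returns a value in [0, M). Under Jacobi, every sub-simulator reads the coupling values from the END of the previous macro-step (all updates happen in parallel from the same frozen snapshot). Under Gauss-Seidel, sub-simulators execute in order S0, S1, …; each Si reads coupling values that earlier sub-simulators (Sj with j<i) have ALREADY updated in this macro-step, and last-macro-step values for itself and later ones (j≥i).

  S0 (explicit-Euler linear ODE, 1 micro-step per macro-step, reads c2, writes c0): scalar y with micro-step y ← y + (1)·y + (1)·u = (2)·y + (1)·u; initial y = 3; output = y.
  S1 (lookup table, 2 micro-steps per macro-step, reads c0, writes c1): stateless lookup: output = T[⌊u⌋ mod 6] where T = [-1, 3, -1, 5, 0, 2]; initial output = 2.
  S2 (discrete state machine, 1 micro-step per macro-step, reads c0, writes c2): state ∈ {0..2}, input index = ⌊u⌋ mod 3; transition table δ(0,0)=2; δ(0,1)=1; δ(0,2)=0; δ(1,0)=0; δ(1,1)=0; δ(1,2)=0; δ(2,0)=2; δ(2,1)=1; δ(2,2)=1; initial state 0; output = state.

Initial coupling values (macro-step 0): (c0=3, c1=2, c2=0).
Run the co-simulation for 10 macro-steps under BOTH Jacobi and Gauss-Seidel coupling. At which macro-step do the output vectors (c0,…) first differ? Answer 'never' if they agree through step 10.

first divergence at macro-step: 1

[Jacobi] macro 1: S0 reads c2=0 → after 1×micro: 6; S1 reads c0=3 → after 2×micro: 5; S2 reads c0=3 → after 1×micro: 2 ⇒ (c0=6, c1=5, c2=2)
[Jacobi] macro 2: S0 reads c2=2 → after 1×micro: 14; S1 reads c0=6 → after 2×micro: -1; S2 reads c0=6 → after 1×micro: 2 ⇒ (c0=14, c1=-1, c2=2)
[Jacobi] macro 3: S0 reads c2=2 → after 1×micro: 30; S1 reads c0=14 → after 2×micro: -1; S2 reads c0=14 → after 1×micro: 1 ⇒ (c0=30, c1=-1, c2=1)
[Jacobi] macro 4: S0 reads c2=1 → after 1×micro: 61; S1 reads c0=30 → after 2×micro: -1; S2 reads c0=30 → after 1×micro: 0 ⇒ (c0=61, c1=-1, c2=0)
[Jacobi] macro 5: S0 reads c2=0 → after 1×micro: 122; S1 reads c0=61 → after 2×micro: 3; S2 reads c0=61 → after 1×micro: 1 ⇒ (c0=122, c1=3, c2=1)
[Jacobi] macro 6: S0 reads c2=1 → after 1×micro: 245; S1 reads c0=122 → after 2×micro: -1; S2 reads c0=122 → after 1×micro: 0 ⇒ (c0=245, c1=-1, c2=0)
[Jacobi] macro 7: S0 reads c2=0 → after 1×micro: 490; S1 reads c0=245 → after 2×micro: 2; S2 reads c0=245 → after 1×micro: 0 ⇒ (c0=490, c1=2, c2=0)
[Jacobi] macro 8: S0 reads c2=0 → after 1×micro: 980; S1 reads c0=490 → after 2×micro: 0; S2 reads c0=490 → after 1×micro: 1 ⇒ (c0=980, c1=0, c2=1)
[Jacobi] macro 9: S0 reads c2=1 → after 1×micro: 1961; S1 reads c0=980 → after 2×micro: -1; S2 reads c0=980 → after 1×micro: 0 ⇒ (c0=1961, c1=-1, c2=0)
[Jacobi] macro 10: S0 reads c2=0 → after 1×micro: 3922; S1 reads c0=1961 → after 2×micro: 2; S2 reads c0=1961 → after 1×micro: 0 ⇒ (c0=3922, c1=2, c2=0)
[Gauss-Seidel] macro 1: S0 reads c2=0 → after 1×micro: 6; S1 reads c0=6 → after 2×micro: -1; S2 reads c0=6 → after 1×micro: 2 ⇒ (c0=6, c1=-1, c2=2)
[Gauss-Seidel] macro 2: S0 reads c2=2 → after 1×micro: 14; S1 reads c0=14 → after 2×micro: -1; S2 reads c0=14 → after 1×micro: 1 ⇒ (c0=14, c1=-1, c2=1)
[Gauss-Seidel] macro 3: S0 reads c2=1 → after 1×micro: 29; S1 reads c0=29 → after 2×micro: 2; S2 reads c0=29 → after 1×micro: 0 ⇒ (c0=29, c1=2, c2=0)
[Gauss-Seidel] macro 4: S0 reads c2=0 → after 1×micro: 58; S1 reads c0=58 → after 2×micro: 0; S2 reads c0=58 → after 1×micro: 1 ⇒ (c0=58, c1=0, c2=1)
[Gauss-Seidel] macro 5: S0 reads c2=1 → after 1×micro: 117; S1 reads c0=117 → after 2×micro: 5; S2 reads c0=117 → after 1×micro: 0 ⇒ (c0=117, c1=5, c2=0)
[Gauss-Seidel] macro 6: S0 reads c2=0 → after 1×micro: 234; S1 reads c0=234 → after 2×micro: -1; S2 reads c0=234 → after 1×micro: 2 ⇒ (c0=234, c1=-1, c2=2)
[Gauss-Seidel] macro 7: S0 reads c2=2 → after 1×micro: 470; S1 reads c0=470 → after 2×micro: -1; S2 reads c0=470 → after 1×micro: 1 ⇒ (c0=470, c1=-1, c2=1)
[Gauss-Seidel] macro 8: S0 reads c2=1 → after 1×micro: 941; S1 reads c0=941 → after 2×micro: 2; S2 reads c0=941 → after 1×micro: 0 ⇒ (c0=941, c1=2, c2=0)
[Gauss-Seidel] macro 9: S0 reads c2=0 → after 1×micro: 1882; S1 reads c0=1882 → after 2×micro: 0; S2 reads c0=1882 → after 1×micro: 1 ⇒ (c0=1882, c1=0, c2=1)
[Gauss-Seidel] macro 10: S0 reads c2=1 → after 1×micro: 3765; S1 reads c0=3765 → after 2×micro: 5; S2 reads c0=3765 → after 1×micro: 0 ⇒ (c0=3765, c1=5, c2=0)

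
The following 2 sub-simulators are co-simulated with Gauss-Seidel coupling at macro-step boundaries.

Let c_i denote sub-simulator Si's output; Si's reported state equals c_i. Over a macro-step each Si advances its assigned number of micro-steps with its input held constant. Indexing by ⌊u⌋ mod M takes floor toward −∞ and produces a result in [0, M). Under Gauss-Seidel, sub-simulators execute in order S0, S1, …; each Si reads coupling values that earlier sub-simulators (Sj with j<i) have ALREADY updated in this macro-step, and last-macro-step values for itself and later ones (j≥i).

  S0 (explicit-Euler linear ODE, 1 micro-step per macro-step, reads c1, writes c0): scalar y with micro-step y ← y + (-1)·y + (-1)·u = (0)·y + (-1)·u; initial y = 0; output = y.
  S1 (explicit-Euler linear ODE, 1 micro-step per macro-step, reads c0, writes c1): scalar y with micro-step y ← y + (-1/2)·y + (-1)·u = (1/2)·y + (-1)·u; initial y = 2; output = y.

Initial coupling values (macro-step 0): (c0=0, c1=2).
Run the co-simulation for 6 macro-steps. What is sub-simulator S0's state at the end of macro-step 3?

macro 1: S0 reads c1=2 → after 1×micro: -2; S1 reads c0=-2 → after 1×micro: 3 ⇒ (c0=-2, c1=3)
macro 2: S0 reads c1=3 → after 1×micro: -3; S1 reads c0=-3 → after 1×micro: 9/2 ⇒ (c0=-3, c1=9/2)
macro 3: S0 reads c1=9/2 → after 1×micro: -9/2; S1 reads c0=-9/2 → after 1×micro: 27/4 ⇒ (c0=-9/2, c1=27/4)
macro 4: S0 reads c1=27/4 → after 1×micro: -27/4; S1 reads c0=-27/4 → after 1×micro: 81/8 ⇒ (c0=-27/4, c1=81/8)
macro 5: S0 reads c1=81/8 → after 1×micro: -81/8; S1 reads c0=-81/8 → after 1×micro: 243/16 ⇒ (c0=-81/8, c1=243/16)
macro 6: S0 reads c1=243/16 → after 1×micro: -243/16; S1 reads c0=-243/16 → after 1×micro: 729/32 ⇒ (c0=-243/16, c1=729/32)

S0 state at macro-step 3 = -9/2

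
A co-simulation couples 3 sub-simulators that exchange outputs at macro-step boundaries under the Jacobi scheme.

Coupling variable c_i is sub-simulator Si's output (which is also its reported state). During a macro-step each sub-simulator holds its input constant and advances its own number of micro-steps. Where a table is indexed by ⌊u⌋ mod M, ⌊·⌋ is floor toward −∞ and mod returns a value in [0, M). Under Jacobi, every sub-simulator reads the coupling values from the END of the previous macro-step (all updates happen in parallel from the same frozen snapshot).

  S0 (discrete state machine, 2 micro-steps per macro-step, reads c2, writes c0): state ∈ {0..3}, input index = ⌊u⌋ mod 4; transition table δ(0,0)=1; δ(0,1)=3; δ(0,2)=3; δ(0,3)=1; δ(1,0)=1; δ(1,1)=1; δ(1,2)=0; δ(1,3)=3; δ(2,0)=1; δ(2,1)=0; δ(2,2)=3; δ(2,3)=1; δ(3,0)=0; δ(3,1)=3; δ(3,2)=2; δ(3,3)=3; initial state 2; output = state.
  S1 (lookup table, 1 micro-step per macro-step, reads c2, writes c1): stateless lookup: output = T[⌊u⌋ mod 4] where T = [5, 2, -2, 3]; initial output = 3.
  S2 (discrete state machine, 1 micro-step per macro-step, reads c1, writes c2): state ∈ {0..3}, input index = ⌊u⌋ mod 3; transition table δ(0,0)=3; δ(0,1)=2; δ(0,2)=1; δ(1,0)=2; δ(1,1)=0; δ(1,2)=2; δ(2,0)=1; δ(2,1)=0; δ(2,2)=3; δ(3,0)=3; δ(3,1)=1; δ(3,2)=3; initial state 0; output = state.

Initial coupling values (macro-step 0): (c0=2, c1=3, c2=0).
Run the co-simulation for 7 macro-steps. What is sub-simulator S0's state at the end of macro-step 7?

S0 state at macro-step 7 = 3

macro 1: S0 reads c2=0 → after 2×micro: 1; S1 reads c2=0 → after 1×micro: 5; S2 reads c1=3 → after 1×micro: 3 ⇒ (c0=1, c1=5, c2=3)
macro 2: S0 reads c2=3 → after 2×micro: 3; S1 reads c2=3 → after 1×micro: 3; S2 reads c1=5 → after 1×micro: 3 ⇒ (c0=3, c1=3, c2=3)
macro 3: S0 reads c2=3 → after 2×micro: 3; S1 reads c2=3 → after 1×micro: 3; S2 reads c1=3 → after 1×micro: 3 ⇒ (c0=3, c1=3, c2=3)
macro 4: S0 reads c2=3 → after 2×micro: 3; S1 reads c2=3 → after 1×micro: 3; S2 reads c1=3 → after 1×micro: 3 ⇒ (c0=3, c1=3, c2=3)
macro 5: S0 reads c2=3 → after 2×micro: 3; S1 reads c2=3 → after 1×micro: 3; S2 reads c1=3 → after 1×micro: 3 ⇒ (c0=3, c1=3, c2=3)
macro 6: S0 reads c2=3 → after 2×micro: 3; S1 reads c2=3 → after 1×micro: 3; S2 reads c1=3 → after 1×micro: 3 ⇒ (c0=3, c1=3, c2=3)
macro 7: S0 reads c2=3 → after 2×micro: 3; S1 reads c2=3 → after 1×micro: 3; S2 reads c1=3 → after 1×micro: 3 ⇒ (c0=3, c1=3, c2=3)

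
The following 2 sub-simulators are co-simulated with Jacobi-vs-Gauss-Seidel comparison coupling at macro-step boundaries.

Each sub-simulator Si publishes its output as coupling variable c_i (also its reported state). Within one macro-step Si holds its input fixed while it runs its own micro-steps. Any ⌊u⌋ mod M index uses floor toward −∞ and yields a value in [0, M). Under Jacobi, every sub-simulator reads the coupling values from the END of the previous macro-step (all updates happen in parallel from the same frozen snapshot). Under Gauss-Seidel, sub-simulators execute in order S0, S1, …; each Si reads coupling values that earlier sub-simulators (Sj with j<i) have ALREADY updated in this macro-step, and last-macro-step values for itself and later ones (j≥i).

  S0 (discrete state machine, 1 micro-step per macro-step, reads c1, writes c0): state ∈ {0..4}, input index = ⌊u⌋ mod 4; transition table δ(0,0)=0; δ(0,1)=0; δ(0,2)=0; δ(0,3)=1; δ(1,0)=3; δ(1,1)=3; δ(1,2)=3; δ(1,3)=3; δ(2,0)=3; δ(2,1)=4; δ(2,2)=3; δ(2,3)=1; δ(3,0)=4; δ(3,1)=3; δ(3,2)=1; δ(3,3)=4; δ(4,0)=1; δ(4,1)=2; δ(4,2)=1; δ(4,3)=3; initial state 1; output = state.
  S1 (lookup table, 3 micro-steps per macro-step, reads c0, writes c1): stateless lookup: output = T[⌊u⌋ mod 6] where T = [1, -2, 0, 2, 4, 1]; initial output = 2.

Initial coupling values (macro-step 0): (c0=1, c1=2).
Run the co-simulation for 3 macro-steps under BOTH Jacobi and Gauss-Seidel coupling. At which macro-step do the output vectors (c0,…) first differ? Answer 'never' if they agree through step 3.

first divergence at macro-step: 1

[Jacobi] macro 1: S0 reads c1=2 → after 1×micro: 3; S1 reads c0=1 → after 3×micro: -2 ⇒ (c0=3, c1=-2)
[Jacobi] macro 2: S0 reads c1=-2 → after 1×micro: 1; S1 reads c0=3 → after 3×micro: 2 ⇒ (c0=1, c1=2)
[Jacobi] macro 3: S0 reads c1=2 → after 1×micro: 3; S1 reads c0=1 → after 3×micro: -2 ⇒ (c0=3, c1=-2)
[Gauss-Seidel] macro 1: S0 reads c1=2 → after 1×micro: 3; S1 reads c0=3 → after 3×micro: 2 ⇒ (c0=3, c1=2)
[Gauss-Seidel] macro 2: S0 reads c1=2 → after 1×micro: 1; S1 reads c0=1 → after 3×micro: -2 ⇒ (c0=1, c1=-2)
[Gauss-Seidel] macro 3: S0 reads c1=-2 → after 1×micro: 3; S1 reads c0=3 → after 3×micro: 2 ⇒ (c0=3, c1=2)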